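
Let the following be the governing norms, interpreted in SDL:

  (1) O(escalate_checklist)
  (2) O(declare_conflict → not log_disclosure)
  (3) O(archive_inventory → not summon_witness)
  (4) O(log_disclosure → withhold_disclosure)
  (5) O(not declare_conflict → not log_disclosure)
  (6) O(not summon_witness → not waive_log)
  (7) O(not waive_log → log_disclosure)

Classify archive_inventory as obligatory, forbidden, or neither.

Forbidden

Premises 2 and 5 are O(declare_conflict → not log_disclosure) and O(not declare_conflict → not log_disclosure); every ideal world satisfies declare_conflict or not declare_conflict, so in either case not log_disclosure holds — hence O(not log_disclosure).
The contrapositive of premise 7 (O(not waive_log → log_disclosure)) is O(not log_disclosure → waive_log), and O(not log_disclosure) is already established, so O(waive_log).
Premise 6, O(not summon_witness → not waive_log), contraposes to O(waive_log → summon_witness); with O(waive_log) we get O(summon_witness).
The contrapositive of premise 3 (O(archive_inventory → not summon_witness)) is O(summon_witness → not archive_inventory), and O(summon_witness) is already established, so O(not archive_inventory).
Premises 1, 4 do not contribute to this derivation.
Thus O(not archive_inventory), which is F(archive_inventory): archive_inventory is forbidden.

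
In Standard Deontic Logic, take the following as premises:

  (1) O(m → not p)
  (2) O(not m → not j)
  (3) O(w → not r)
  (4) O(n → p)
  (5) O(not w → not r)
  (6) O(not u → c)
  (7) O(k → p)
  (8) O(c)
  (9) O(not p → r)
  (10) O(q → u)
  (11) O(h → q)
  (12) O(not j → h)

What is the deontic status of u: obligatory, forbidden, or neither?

By case analysis on not w: premise 5 gives O(not w → not r) and premise 3 gives O(w → not r), so O(not r) either way.
The contrapositive of premise 9 (O(not p → r)) is O(not r → p), and O(not r) is already established, so O(p).
Premise 1 is O(m → not p); contrapositively O(p → not m). Since O(p) holds, K gives O(not m).
Applying K to premise 2 (O(not m → not j)) and O(not m) yields O(not j).
With premise 12, O(not j → h), the K-axiom yields O(h).
With premise 11, O(h → q), the K-axiom yields O(q).
Premise 10 is O(q → u); since O(q), deontic closure gives O(u).
Premises 4, 6, 7, 8 do not contribute to this derivation.
Hence u is obligatory.

Obligatory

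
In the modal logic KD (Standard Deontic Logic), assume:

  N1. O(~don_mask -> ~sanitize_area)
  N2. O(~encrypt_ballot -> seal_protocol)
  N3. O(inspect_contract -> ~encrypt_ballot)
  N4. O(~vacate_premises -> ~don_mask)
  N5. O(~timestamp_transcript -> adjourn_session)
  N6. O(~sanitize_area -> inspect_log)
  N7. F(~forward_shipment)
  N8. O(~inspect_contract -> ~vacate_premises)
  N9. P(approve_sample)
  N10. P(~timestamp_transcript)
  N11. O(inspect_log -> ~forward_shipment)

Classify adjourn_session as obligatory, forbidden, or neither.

Premise 5 is O(~timestamp_transcript -> adjourn_session), but O(~timestamp_transcript) is not derivable from the premises (the permission P(~timestamp_transcript) asserts only ~O(timestamp_transcript), not O(~timestamp_transcript)), so it does not yield O(adjourn_session).
No premise or chain of K-axiom applications forces O(adjourn_session), and none forces O(~adjourn_session). So adjourn_session is neither obligatory nor forbidden under these norms.

Neither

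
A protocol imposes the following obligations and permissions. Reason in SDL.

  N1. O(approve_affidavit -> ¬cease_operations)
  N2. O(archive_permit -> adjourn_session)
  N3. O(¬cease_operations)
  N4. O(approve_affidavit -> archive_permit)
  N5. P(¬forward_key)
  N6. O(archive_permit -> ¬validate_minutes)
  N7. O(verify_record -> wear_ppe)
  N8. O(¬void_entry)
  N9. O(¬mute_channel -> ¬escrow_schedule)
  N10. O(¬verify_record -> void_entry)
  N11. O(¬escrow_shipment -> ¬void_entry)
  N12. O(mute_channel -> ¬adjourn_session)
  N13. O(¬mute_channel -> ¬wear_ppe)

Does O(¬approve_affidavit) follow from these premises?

Premise 8 gives O(¬void_entry).
Premise 10 is O(¬verify_record -> void_entry); contrapositively O(¬void_entry -> verify_record). Since O(¬void_entry) holds, K gives O(verify_record).
Premise 7 is O(verify_record -> wear_ppe); since O(verify_record), deontic closure gives O(wear_ppe).
Premise 13 is O(¬mute_channel -> ¬wear_ppe); contrapositively O(wear_ppe -> mute_channel). Since O(wear_ppe) holds, K gives O(mute_channel).
From O(mute_channel) and premise 12, O(mute_channel -> ¬adjourn_session), we obtain O(¬adjourn_session).
Premise 2, O(archive_permit -> adjourn_session), contraposes to O(¬adjourn_session -> ¬archive_permit); with O(¬adjourn_session) we get O(¬archive_permit).
Premise 4 is O(approve_affidavit -> archive_permit); contrapositively O(¬archive_permit -> ¬approve_affidavit). Since O(¬archive_permit) holds, K gives O(¬approve_affidavit).
Premises 1, 3, 5, 6, 9, 11 do not contribute to this derivation.
So O(¬approve_affidavit) follows.

Yes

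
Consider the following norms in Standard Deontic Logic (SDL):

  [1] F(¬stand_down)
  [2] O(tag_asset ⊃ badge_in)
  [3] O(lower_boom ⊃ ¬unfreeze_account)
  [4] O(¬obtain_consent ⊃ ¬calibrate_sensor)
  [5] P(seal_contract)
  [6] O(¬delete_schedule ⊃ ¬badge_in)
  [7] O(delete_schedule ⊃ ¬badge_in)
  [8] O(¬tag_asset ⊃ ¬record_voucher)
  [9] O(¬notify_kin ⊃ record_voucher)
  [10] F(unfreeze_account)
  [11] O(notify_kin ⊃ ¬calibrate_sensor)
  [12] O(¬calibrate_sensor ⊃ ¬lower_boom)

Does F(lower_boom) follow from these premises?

By case analysis on delete_schedule: premise 7 gives O(delete_schedule ⊃ ¬badge_in) and premise 6 gives O(¬delete_schedule ⊃ ¬badge_in), so O(¬badge_in) either way.
The contrapositive of premise 2 (O(tag_asset ⊃ badge_in)) is O(¬badge_in ⊃ ¬tag_asset), and O(¬badge_in) is already established, so O(¬tag_asset).
From O(¬tag_asset) and premise 8, O(¬tag_asset ⊃ ¬record_voucher), we obtain O(¬record_voucher).
Premise 9 is O(¬notify_kin ⊃ record_voucher); contrapositively O(¬record_voucher ⊃ notify_kin). Since O(¬record_voucher) holds, K gives O(notify_kin).
From O(notify_kin) and premise 11, O(notify_kin ⊃ ¬calibrate_sensor), we obtain O(¬calibrate_sensor).
Premise 12 is O(¬calibrate_sensor ⊃ ¬lower_boom); since O(¬calibrate_sensor), deontic closure gives O(¬lower_boom).
Premises 1, 3, 4, 5, 10 do not contribute to this derivation.
So O(¬lower_boom) holds, i.e. F(lower_boom). The claim follows.

Yes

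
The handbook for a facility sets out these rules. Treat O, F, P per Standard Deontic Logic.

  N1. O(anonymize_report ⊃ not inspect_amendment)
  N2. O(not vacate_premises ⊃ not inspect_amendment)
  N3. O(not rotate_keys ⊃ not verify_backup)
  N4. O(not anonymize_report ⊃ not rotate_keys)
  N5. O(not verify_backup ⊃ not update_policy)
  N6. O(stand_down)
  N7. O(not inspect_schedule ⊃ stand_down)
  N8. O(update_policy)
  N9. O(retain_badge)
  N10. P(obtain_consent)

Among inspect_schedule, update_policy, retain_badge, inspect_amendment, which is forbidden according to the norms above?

inspect_amendment

Premise 8 gives O(update_policy).
Premise 5, O(not verify_backup ⊃ not update_policy), contraposes to O(update_policy ⊃ verify_backup); with O(update_policy) we get O(verify_backup).
Premise 3 is O(not rotate_keys ⊃ not verify_backup); contrapositively O(verify_backup ⊃ rotate_keys). Since O(verify_backup) holds, K gives O(rotate_keys).
The contrapositive of premise 4 (O(not anonymize_report ⊃ not rotate_keys)) is O(rotate_keys ⊃ anonymize_report), and O(rotate_keys) is already established, so O(anonymize_report).
From O(anonymize_report) and premise 1, O(anonymize_report ⊃ not inspect_amendment), we obtain O(not inspect_amendment).
So O(not inspect_amendment) holds, i.e. inspect_amendment is forbidden. None of the other listed options is forbidden under the premises.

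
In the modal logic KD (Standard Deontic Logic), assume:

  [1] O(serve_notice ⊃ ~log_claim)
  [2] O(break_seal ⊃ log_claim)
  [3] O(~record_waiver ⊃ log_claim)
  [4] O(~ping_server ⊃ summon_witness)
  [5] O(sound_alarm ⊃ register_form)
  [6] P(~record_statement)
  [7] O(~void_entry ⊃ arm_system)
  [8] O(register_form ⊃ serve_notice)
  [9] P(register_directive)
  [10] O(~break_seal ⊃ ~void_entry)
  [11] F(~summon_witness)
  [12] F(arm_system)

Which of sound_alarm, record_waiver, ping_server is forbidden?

sound_alarm

Premise 12 is F(arm_system), i.e. O(~arm_system).
Premise 7, O(~void_entry ⊃ arm_system), contraposes to O(~arm_system ⊃ void_entry); with O(~arm_system) we get O(void_entry).
The contrapositive of premise 10 (O(~break_seal ⊃ ~void_entry)) is O(void_entry ⊃ break_seal), and O(void_entry) is already established, so O(break_seal).
Premise 2 is O(break_seal ⊃ log_claim); since O(break_seal), deontic closure gives O(log_claim).
Premise 1, O(serve_notice ⊃ ~log_claim), contraposes to O(log_claim ⊃ ~serve_notice); with O(log_claim) we get O(~serve_notice).
The contrapositive of premise 8 (O(register_form ⊃ serve_notice)) is O(~serve_notice ⊃ ~register_form), and O(~serve_notice) is already established, so O(~register_form).
Premise 5 is O(sound_alarm ⊃ register_form); contrapositively O(~register_form ⊃ ~sound_alarm). Since O(~register_form) holds, K gives O(~sound_alarm).
So O(~sound_alarm) holds, i.e. sound_alarm is forbidden. None of the other listed options is forbidden under the premises.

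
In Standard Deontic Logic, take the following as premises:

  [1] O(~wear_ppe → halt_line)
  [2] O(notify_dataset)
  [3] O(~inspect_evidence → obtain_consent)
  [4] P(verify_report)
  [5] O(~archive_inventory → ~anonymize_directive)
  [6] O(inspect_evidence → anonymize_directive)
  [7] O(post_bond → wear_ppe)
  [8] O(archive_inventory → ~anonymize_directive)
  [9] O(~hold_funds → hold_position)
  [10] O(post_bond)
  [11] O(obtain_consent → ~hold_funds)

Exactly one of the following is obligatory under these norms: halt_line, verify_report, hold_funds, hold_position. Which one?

hold_position

Premises 8 and 5 cover both cases: O(archive_inventory → ~anonymize_directive) and O(~archive_inventory → ~anonymize_directive). Since archive_inventory ∨ ~archive_inventory is a tautology, O(~anonymize_directive) follows.
Premise 6, O(inspect_evidence → anonymize_directive), contraposes to O(~anonymize_directive → ~inspect_evidence); with O(~anonymize_directive) we get O(~inspect_evidence).
From O(~inspect_evidence) and premise 3, O(~inspect_evidence → obtain_consent), we obtain O(obtain_consent).
Premise 11 is O(obtain_consent → ~hold_funds); since O(obtain_consent), deontic closure gives O(~hold_funds).
Premise 9 is O(~hold_funds → hold_position); since O(~hold_funds), deontic closure gives O(hold_position).
So O(hold_position) holds — hold_position is obligatory. None of the other listed options is made obligatory by any chain of premises.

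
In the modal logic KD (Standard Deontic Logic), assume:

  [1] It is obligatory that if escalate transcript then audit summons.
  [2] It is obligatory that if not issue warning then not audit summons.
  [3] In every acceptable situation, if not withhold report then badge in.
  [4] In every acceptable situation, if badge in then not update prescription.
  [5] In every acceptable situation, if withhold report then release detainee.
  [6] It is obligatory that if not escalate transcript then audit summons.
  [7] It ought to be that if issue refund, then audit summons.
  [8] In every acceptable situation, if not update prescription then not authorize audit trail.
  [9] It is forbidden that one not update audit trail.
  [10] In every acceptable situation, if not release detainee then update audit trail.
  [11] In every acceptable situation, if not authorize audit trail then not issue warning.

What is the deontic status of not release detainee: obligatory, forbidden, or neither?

Forbidden

Premises 6 and 1 are O(¬escalate_transcript → audit_summons) and O(escalate_transcript → audit_summons); every ideal world satisfies ¬escalate_transcript or escalate_transcript, so in either case audit_summons holds — hence O(audit_summons).
Premise 2 is O(¬issue_warning → ¬audit_summons); contrapositively O(audit_summons → issue_warning). Since O(audit_summons) holds, K gives O(issue_warning).
Premise 11, O(¬authorize_audit_trail → ¬issue_warning), contraposes to O(issue_warning → authorize_audit_trail); with O(issue_warning) we get O(authorize_audit_trail).
Premise 8, O(¬update_prescription → ¬authorize_audit_trail), contraposes to O(authorize_audit_trail → update_prescription); with O(authorize_audit_trail) we get O(update_prescription).
Premise 4, O(badge_in → ¬update_prescription), contraposes to O(update_prescription → ¬badge_in); with O(update_prescription) we get O(¬badge_in).
Premise 3, O(¬withhold_report → badge_in), contraposes to O(¬badge_in → withhold_report); with O(¬badge_in) we get O(withhold_report).
Premise 5 is O(withhold_report → release_detainee); since O(withhold_report), deontic closure gives O(release_detainee).
Premises 7, 9, 10 do not contribute to this derivation.
Thus O(release_detainee), which is F(¬release_detainee): ¬release_detainee is forbidden.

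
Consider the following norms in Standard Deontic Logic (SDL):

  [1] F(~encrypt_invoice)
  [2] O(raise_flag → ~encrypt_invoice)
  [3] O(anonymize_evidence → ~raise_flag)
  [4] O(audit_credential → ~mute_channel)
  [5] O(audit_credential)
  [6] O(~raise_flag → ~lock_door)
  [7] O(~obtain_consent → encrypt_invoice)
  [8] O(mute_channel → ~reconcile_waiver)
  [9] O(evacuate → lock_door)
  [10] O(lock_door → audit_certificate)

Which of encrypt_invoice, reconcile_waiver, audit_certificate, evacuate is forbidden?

evacuate

Premise 1, F(~encrypt_invoice), is equivalent to O(encrypt_invoice).
The contrapositive of premise 2 (O(raise_flag → ~encrypt_invoice)) is O(encrypt_invoice → ~raise_flag), and O(encrypt_invoice) is already established, so O(~raise_flag).
Applying K to premise 6 (O(~raise_flag → ~lock_door)) and O(~raise_flag) yields O(~lock_door).
The contrapositive of premise 9 (O(evacuate → lock_door)) is O(~lock_door → ~evacuate), and O(~lock_door) is already established, so O(~evacuate).
So O(~evacuate) holds, i.e. evacuate is forbidden. None of the other listed options is forbidden under the premises.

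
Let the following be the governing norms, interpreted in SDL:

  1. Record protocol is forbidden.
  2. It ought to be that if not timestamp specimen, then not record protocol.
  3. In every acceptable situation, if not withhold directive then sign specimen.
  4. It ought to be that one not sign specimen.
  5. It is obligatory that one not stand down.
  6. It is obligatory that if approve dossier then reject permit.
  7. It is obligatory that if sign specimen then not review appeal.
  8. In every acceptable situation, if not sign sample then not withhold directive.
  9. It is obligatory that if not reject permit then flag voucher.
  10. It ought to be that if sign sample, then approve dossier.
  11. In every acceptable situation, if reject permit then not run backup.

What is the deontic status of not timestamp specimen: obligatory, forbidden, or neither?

Neither

Premise 2 is O(¬timestamp_specimen → ¬record_protocol); even if O(¬record_protocol) held, inferring O(¬timestamp_specimen) would be affirming the consequent — invalid.
No premise or chain of K-axiom applications forces O(¬timestamp_specimen), and none forces O(timestamp_specimen). So ¬timestamp_specimen is neither obligatory nor forbidden under these norms.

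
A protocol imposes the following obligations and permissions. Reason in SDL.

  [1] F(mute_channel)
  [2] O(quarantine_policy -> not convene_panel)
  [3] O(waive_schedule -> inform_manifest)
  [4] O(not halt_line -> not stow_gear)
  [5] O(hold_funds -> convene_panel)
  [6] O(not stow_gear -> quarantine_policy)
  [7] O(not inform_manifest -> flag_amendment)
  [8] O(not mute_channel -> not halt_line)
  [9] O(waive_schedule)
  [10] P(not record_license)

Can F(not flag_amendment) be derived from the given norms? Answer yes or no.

Premise 7 is O(not inform_manifest -> flag_amendment), but O(not inform_manifest) is not derivable from the premises, so it does not yield O(flag_amendment).
No other premise forces O(flag_amendment). An ideal world satisfying every premise can still have not flag_amendment true, so F(not flag_amendment) is not derivable.

No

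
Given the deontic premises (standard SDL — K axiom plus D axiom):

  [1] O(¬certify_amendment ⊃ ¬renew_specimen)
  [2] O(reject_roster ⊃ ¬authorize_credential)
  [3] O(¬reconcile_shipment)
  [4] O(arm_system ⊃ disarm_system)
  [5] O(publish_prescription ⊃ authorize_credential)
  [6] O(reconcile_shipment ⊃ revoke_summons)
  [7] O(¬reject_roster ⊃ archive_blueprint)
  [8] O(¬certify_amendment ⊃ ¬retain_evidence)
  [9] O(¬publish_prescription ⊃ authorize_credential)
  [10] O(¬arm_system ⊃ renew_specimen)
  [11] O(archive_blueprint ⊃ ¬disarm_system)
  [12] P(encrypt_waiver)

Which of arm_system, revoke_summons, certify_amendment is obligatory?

certify_amendment

Premises 9 and 5 cover both cases: O(¬publish_prescription ⊃ authorize_credential) and O(publish_prescription ⊃ authorize_credential). Since ¬publish_prescription ∨ publish_prescription is a tautology, O(authorize_credential) follows.
The contrapositive of premise 2 (O(reject_roster ⊃ ¬authorize_credential)) is O(authorize_credential ⊃ ¬reject_roster), and O(authorize_credential) is already established, so O(¬reject_roster).
From O(¬reject_roster) and premise 7, O(¬reject_roster ⊃ archive_blueprint), we obtain O(archive_blueprint).
Applying K to premise 11 (O(archive_blueprint ⊃ ¬disarm_system)) and O(archive_blueprint) yields O(¬disarm_system).
Premise 4 is O(arm_system ⊃ disarm_system); contrapositively O(¬disarm_system ⊃ ¬arm_system). Since O(¬disarm_system) holds, K gives O(¬arm_system).
Applying K to premise 10 (O(¬arm_system ⊃ renew_specimen)) and O(¬arm_system) yields O(renew_specimen).
The contrapositive of premise 1 (O(¬certify_amendment ⊃ ¬renew_specimen)) is O(renew_specimen ⊃ certify_amendment), and O(renew_specimen) is already established, so O(certify_amendment).
So O(certify_amendment) holds — certify_amendment is obligatory. None of the other listed options is made obligatory by any chain of premises.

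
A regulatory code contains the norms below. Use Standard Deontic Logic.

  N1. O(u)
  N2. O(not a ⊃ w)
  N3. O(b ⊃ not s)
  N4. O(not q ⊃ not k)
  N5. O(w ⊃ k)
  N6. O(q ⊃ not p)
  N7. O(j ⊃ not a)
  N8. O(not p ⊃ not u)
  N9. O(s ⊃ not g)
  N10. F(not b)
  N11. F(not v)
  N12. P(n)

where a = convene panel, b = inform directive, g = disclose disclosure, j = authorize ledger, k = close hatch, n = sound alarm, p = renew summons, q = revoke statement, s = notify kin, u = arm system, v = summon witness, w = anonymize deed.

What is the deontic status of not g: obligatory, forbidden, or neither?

Neither

Premise 9 is O(s ⊃ not g), but O(s) is not derivable from the premises, so it does not yield O(not g).
No premise or chain of K-axiom applications forces O(not g), and none forces O(g). So not g is neither obligatory nor forbidden under these norms.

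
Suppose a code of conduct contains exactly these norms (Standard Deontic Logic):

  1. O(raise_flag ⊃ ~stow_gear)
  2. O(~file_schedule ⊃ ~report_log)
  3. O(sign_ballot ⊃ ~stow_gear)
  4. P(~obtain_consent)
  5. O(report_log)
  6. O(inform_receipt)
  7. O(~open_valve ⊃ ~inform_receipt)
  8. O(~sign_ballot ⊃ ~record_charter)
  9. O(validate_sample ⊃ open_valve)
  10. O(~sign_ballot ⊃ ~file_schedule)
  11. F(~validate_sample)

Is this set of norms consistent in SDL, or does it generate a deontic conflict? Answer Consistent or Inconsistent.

Premise 7 is O(~open_valve ⊃ ~inform_receipt), but O(~open_valve) is not derivable from the premises, so it does not yield O(~inform_receipt).
So O(~inform_receipt) is not derivable, and the apparent clash with O(inform_receipt) does not arise.
A world satisfying every obligation exists (e.g. file_schedule=true, inform_receipt=true, obtain_consent=false, open_valve=true, raise_flag=false, record_charter=false, report_log=true, sign_ballot=true, stow_gear=false, validate_sample=true); no atom is both obligatory and forbidden, so the set is consistent.

Consistent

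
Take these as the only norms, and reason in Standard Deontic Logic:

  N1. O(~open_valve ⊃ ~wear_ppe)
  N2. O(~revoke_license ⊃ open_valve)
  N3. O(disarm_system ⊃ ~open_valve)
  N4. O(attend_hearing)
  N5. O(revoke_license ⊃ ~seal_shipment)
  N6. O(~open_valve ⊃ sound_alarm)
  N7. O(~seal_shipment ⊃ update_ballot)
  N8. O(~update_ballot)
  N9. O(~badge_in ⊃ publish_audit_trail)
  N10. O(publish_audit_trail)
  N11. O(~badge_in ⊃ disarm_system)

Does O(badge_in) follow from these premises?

Yes

Premise 8 states O(~update_ballot) outright.
Premise 7 is O(~seal_shipment ⊃ update_ballot); contrapositively O(~update_ballot ⊃ seal_shipment). Since O(~update_ballot) holds, K gives O(seal_shipment).
The contrapositive of premise 5 (O(revoke_license ⊃ ~seal_shipment)) is O(seal_shipment ⊃ ~revoke_license), and O(seal_shipment) is already established, so O(~revoke_license).
Applying K to premise 2 (O(~revoke_license ⊃ open_valve)) and O(~revoke_license) yields O(open_valve).
The contrapositive of premise 3 (O(disarm_system ⊃ ~open_valve)) is O(open_valve ⊃ ~disarm_system), and O(open_valve) is already established, so O(~disarm_system).
Premise 11 is O(~badge_in ⊃ disarm_system); contrapositively O(~disarm_system ⊃ badge_in). Since O(~disarm_system) holds, K gives O(badge_in).
Premises 1, 4, 6, 9, 10 do not contribute to this derivation.
So O(badge_in) follows.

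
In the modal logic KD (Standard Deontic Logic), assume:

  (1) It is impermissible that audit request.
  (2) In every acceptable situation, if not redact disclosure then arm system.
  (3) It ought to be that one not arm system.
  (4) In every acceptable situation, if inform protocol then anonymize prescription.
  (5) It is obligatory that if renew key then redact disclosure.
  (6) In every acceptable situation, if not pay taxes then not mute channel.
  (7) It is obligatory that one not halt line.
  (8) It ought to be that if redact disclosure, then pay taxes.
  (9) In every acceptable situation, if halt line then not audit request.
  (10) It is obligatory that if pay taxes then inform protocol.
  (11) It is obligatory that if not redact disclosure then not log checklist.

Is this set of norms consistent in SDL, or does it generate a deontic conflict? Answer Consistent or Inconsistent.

Consistent

Premise 9 is O(halt_line → ¬audit_request); even if O(¬audit_request) held, inferring O(halt_line) would be affirming the consequent — invalid.
So O(halt_line) is not derivable, and the apparent clash with O(¬halt_line) does not arise.
A world satisfying every obligation exists (e.g. anonymize_prescription=true, arm_system=false, audit_request=false, halt_line=false, inform_protocol=true, log_checklist=false, mute_channel=false, pay_taxes=true, redact_disclosure=true, renew_key=false); no atom is both obligatory and forbidden, so the set is consistent.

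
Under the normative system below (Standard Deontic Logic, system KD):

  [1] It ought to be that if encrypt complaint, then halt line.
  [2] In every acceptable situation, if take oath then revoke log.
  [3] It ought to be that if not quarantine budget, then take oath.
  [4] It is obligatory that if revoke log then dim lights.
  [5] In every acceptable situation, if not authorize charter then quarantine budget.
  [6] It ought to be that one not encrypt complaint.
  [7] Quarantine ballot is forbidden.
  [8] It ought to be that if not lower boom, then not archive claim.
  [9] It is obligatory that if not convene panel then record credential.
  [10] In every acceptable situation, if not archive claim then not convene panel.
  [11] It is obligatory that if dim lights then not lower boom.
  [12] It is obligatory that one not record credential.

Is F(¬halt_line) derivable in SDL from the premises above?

No

Premise 1 is O(encrypt_complaint → halt_line), but O(encrypt_complaint) is not derivable from the premises, so it does not yield O(halt_line).
No other premise forces O(halt_line). An ideal world satisfying every premise can still have ¬halt_line true, so F(¬halt_line) is not derivable.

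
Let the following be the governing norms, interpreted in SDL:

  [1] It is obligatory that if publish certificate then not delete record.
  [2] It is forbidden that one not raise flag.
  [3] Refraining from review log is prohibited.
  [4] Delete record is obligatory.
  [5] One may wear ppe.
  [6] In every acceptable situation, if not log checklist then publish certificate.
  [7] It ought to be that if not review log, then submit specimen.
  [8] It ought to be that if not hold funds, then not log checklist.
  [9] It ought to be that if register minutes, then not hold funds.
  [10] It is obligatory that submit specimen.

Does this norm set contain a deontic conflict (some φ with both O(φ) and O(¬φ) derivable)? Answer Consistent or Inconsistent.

Consistent

Premise 7 is O(¬review_log → submit_specimen); even if O(submit_specimen) held, inferring O(¬review_log) would be affirming the consequent — invalid.
So O(¬review_log) is not derivable, and the apparent clash with O(review_log) does not arise.
A world satisfying every obligation exists (e.g. delete_record=true, hold_funds=true, log_checklist=true, publish_certificate=false, raise_flag=true, register_minutes=false, review_log=true, submit_specimen=true, wear_ppe=false); no atom is both obligatory and forbidden, so the set is consistent.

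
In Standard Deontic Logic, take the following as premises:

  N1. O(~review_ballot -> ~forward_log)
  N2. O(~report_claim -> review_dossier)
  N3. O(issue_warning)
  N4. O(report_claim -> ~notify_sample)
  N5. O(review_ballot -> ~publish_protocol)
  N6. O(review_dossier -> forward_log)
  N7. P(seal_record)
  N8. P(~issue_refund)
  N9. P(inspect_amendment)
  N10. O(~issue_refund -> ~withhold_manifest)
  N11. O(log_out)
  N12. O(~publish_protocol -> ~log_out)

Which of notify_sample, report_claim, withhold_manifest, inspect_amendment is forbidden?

notify_sample

Premise 11 gives O(log_out).
Premise 12, O(~publish_protocol -> ~log_out), contraposes to O(log_out -> publish_protocol); with O(log_out) we get O(publish_protocol).
The contrapositive of premise 5 (O(review_ballot -> ~publish_protocol)) is O(publish_protocol -> ~review_ballot), and O(publish_protocol) is already established, so O(~review_ballot).
Applying K to premise 1 (O(~review_ballot -> ~forward_log)) and O(~review_ballot) yields O(~forward_log).
The contrapositive of premise 6 (O(review_dossier -> forward_log)) is O(~forward_log -> ~review_dossier), and O(~forward_log) is already established, so O(~review_dossier).
The contrapositive of premise 2 (O(~report_claim -> review_dossier)) is O(~review_dossier -> report_claim), and O(~review_dossier) is already established, so O(report_claim).
From O(report_claim) and premise 4, O(report_claim -> ~notify_sample), we obtain O(~notify_sample).
So O(~notify_sample) holds, i.e. notify_sample is forbidden. None of the other listed options is forbidden under the premises.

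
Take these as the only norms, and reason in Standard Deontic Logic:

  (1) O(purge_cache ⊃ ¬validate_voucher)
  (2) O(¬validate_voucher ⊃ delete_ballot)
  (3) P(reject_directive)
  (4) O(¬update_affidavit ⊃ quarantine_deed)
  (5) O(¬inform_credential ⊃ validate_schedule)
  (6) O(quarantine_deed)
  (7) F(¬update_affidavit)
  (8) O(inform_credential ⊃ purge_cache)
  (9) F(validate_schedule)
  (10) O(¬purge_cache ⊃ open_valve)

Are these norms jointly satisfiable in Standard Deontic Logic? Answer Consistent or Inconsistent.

Premise 4 is O(¬update_affidavit ⊃ quarantine_deed); even if O(quarantine_deed) held, inferring O(¬update_affidavit) would be affirming the consequent — invalid.
So O(¬update_affidavit) is not derivable, and the apparent clash with O(update_affidavit) does not arise.
A world satisfying every obligation exists (e.g. delete_ballot=true, inform_credential=true, open_valve=false, purge_cache=true, quarantine_deed=true, reject_directive=false, update_affidavit=true, validate_schedule=false, validate_voucher=false); no atom is both obligatory and forbidden, so the set is consistent.

Consistent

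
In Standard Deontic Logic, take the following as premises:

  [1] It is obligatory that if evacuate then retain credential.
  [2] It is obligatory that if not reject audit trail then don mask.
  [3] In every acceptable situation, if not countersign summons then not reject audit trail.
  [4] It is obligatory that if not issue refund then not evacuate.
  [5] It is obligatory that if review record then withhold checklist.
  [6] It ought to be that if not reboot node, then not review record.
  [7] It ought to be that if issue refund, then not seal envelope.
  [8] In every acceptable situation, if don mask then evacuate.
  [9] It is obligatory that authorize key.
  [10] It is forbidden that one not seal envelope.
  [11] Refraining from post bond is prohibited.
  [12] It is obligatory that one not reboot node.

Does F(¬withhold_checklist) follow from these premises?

No

Premise 5 is O(review_record → withhold_checklist), but O(review_record) is not derivable from the premises, so it does not yield O(withhold_checklist).
No other premise forces O(withhold_checklist). An ideal world satisfying every premise can still have ¬withhold_checklist true, so F(¬withhold_checklist) is not derivable.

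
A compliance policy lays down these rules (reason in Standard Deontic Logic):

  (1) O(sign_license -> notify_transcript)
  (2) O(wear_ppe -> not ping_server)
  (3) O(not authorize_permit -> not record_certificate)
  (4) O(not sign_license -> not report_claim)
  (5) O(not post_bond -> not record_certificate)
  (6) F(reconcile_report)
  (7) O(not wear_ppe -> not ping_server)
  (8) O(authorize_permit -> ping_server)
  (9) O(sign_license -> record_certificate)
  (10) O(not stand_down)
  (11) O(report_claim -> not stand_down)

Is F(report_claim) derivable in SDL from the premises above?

Yes

By case analysis on not wear_ppe: premise 7 gives O(not wear_ppe -> not ping_server) and premise 2 gives O(wear_ppe -> not ping_server), so O(not ping_server) either way.
Premise 8, O(authorize_permit -> ping_server), contraposes to O(not ping_server -> not authorize_permit); with O(not ping_server) we get O(not authorize_permit).
Premise 3 is O(not authorize_permit -> not record_certificate); since O(not authorize_permit), deontic closure gives O(not record_certificate).
The contrapositive of premise 9 (O(sign_license -> record_certificate)) is O(not record_certificate -> not sign_license), and O(not record_certificate) is already established, so O(not sign_license).
With premise 4, O(not sign_license -> not report_claim), the K-axiom yields O(not report_claim).
Premises 1, 5, 6, 10, 11 do not contribute to this derivation.
So O(not report_claim) holds, i.e. F(report_claim). The claim follows.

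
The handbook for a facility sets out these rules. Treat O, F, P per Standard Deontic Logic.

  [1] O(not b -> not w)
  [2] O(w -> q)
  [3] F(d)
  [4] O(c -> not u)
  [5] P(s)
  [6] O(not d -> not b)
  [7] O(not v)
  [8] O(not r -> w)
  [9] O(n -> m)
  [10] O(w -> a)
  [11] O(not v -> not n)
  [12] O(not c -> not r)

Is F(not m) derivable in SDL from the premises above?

Premise 9 is O(n -> m), but O(n) is not derivable from the premises, so it does not yield O(m).
No other premise forces O(m). An ideal world satisfying every premise can still have not m true, so F(not m) is not derivable.

No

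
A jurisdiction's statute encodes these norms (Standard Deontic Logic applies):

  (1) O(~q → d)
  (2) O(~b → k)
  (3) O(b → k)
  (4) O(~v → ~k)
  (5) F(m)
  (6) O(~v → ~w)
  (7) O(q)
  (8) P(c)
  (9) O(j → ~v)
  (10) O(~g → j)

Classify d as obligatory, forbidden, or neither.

Neither

Premise 1 is O(~q → d), but O(~q) is not derivable from the premises, so it does not yield O(d).
No premise or chain of K-axiom applications forces O(d), and none forces O(~d). So d is neither obligatory nor forbidden under these norms.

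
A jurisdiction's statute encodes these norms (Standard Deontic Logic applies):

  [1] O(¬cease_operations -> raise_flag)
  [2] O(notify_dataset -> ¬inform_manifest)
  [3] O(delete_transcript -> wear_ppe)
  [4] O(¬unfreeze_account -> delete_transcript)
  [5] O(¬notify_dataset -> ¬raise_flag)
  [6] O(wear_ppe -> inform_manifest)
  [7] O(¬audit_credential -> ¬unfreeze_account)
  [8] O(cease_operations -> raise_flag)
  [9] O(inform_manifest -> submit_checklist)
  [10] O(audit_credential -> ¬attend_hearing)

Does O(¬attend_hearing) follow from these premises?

Yes

Premises 1 and 8 are O(¬cease_operations -> raise_flag) and O(cease_operations -> raise_flag); every ideal world satisfies ¬cease_operations or cease_operations, so in either case raise_flag holds — hence O(raise_flag).
The contrapositive of premise 5 (O(¬notify_dataset -> ¬raise_flag)) is O(raise_flag -> notify_dataset), and O(raise_flag) is already established, so O(notify_dataset).
From O(notify_dataset) and premise 2, O(notify_dataset -> ¬inform_manifest), we obtain O(¬inform_manifest).
Premise 6 is O(wear_ppe -> inform_manifest); contrapositively O(¬inform_manifest -> ¬wear_ppe). Since O(¬inform_manifest) holds, K gives O(¬wear_ppe).
The contrapositive of premise 3 (O(delete_transcript -> wear_ppe)) is O(¬wear_ppe -> ¬delete_transcript), and O(¬wear_ppe) is already established, so O(¬delete_transcript).
Premise 4, O(¬unfreeze_account -> delete_transcript), contraposes to O(¬delete_transcript -> unfreeze_account); with O(¬delete_transcript) we get O(unfreeze_account).
Premise 7, O(¬audit_credential -> ¬unfreeze_account), contraposes to O(unfreeze_account -> audit_credential); with O(unfreeze_account) we get O(audit_credential).
Premise 10 is O(audit_credential -> ¬attend_hearing); since O(audit_credential), deontic closure gives O(¬attend_hearing).
Premise 9 does not contribute to this derivation.
So O(¬attend_hearing) follows.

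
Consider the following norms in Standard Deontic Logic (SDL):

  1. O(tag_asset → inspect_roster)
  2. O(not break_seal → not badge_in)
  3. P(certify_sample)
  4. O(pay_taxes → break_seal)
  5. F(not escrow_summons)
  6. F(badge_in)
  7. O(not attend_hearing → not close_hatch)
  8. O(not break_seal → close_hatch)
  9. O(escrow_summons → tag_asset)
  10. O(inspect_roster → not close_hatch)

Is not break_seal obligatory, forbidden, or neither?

F(not escrow_summons) at premise 5 means O(escrow_summons).
With premise 9, O(escrow_summons → tag_asset), the K-axiom yields O(tag_asset).
With premise 1, O(tag_asset → inspect_roster), the K-axiom yields O(inspect_roster).
Applying K to premise 10 (O(inspect_roster → not close_hatch)) and O(inspect_roster) yields O(not close_hatch).
Premise 8 is O(not break_seal → close_hatch); contrapositively O(not close_hatch → break_seal). Since O(not close_hatch) holds, K gives O(break_seal).
Premises 2, 3, 4, 6, 7 do not contribute to this derivation.
Thus O(break_seal), which is F(not break_seal): not break_seal is forbidden.

Forbidden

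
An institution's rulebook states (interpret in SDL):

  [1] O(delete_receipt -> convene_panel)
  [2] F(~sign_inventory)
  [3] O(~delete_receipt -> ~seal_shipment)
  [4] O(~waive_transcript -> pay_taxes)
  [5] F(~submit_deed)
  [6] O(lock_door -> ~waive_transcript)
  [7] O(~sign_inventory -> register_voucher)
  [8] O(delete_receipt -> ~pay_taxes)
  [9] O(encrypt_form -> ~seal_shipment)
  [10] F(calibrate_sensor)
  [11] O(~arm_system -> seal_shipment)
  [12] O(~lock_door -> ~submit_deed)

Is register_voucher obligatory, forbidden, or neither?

Premise 7 is O(~sign_inventory -> register_voucher), but O(~sign_inventory) is not derivable from the premises, so it does not yield O(register_voucher).
No premise or chain of K-axiom applications forces O(register_voucher), and none forces O(~register_voucher). So register_voucher is neither obligatory nor forbidden under these norms.

Neither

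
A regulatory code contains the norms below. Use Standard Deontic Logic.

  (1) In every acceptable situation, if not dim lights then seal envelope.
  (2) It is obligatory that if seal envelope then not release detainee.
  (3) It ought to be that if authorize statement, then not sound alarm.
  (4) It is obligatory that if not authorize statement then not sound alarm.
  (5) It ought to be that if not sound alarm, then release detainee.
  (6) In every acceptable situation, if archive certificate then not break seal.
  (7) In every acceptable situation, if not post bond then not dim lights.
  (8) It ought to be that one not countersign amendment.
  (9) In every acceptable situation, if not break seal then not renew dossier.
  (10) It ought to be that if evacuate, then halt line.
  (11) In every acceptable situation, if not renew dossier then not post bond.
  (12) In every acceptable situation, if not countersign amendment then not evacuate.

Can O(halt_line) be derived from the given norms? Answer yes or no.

Premise 10 is O(evacuate → halt_line), but O(evacuate) is not derivable from the premises, so it does not yield O(halt_line).
No other premise forces O(halt_line). An ideal world satisfying every premise can still have halt_line false, so O(halt_line) is not derivable.

No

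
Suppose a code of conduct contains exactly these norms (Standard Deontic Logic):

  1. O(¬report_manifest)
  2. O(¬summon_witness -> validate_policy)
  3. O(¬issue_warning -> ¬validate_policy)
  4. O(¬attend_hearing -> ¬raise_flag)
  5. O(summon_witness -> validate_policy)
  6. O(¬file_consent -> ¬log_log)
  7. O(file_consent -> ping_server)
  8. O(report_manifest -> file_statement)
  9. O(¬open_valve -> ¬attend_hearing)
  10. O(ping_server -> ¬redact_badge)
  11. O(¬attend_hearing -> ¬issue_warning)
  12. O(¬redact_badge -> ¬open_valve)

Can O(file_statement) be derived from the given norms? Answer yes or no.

Premise 8 is O(report_manifest -> file_statement), but O(report_manifest) is not derivable from the premises, so it does not yield O(file_statement).
No other premise forces O(file_statement). An ideal world satisfying every premise can still have file_statement false, so O(file_statement) is not derivable.

No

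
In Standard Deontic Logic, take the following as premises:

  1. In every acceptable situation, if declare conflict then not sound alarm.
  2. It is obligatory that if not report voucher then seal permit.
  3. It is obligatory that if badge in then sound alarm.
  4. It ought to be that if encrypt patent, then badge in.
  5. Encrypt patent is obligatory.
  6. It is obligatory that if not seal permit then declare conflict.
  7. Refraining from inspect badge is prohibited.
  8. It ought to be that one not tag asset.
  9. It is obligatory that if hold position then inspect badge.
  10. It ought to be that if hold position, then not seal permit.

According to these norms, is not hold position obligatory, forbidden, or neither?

Obligatory

Premise 5 gives O(encrypt_patent).
With premise 4, O(encrypt_patent → badge_in), the K-axiom yields O(badge_in).
Premise 3 is O(badge_in → sound_alarm); since O(badge_in), deontic closure gives O(sound_alarm).
Premise 1 is O(declare_conflict → ¬sound_alarm); contrapositively O(sound_alarm → ¬declare_conflict). Since O(sound_alarm) holds, K gives O(¬declare_conflict).
The contrapositive of premise 6 (O(¬seal_permit → declare_conflict)) is O(¬declare_conflict → seal_permit), and O(¬declare_conflict) is already established, so O(seal_permit).
The contrapositive of premise 10 (O(hold_position → ¬seal_permit)) is O(seal_permit → ¬hold_position), and O(seal_permit) is already established, so O(¬hold_position).
Premises 2, 7, 8, 9 do not contribute to this derivation.
Hence ¬hold_position is obligatory.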